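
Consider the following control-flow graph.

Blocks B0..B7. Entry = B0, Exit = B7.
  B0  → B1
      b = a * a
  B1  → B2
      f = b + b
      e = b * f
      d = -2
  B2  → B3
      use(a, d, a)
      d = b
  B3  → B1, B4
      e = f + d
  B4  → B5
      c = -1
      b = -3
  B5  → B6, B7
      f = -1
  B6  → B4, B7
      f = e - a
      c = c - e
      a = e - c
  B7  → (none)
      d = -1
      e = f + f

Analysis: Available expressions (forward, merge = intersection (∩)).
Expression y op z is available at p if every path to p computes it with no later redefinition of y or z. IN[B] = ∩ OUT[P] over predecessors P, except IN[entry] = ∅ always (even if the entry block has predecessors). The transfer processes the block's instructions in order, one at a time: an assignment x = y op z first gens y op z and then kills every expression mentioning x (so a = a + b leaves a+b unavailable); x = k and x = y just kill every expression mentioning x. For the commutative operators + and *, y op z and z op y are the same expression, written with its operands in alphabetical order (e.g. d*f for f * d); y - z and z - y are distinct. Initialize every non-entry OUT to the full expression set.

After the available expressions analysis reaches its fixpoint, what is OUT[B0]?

Answer: {a*a}

Derivation:
Converged values:
  B0: | IN={} | OUT={a*a}
  B1: | IN={a*a} | OUT={a*a, b*f, b+b}
  B2: | IN={a*a, b*f, b+b} | OUT={a*a, b*f, b+b}
  B3: | IN={a*a, b*f, b+b} | OUT={a*a, b*f, b+b, d+f}
  B4: | IN={} | OUT={}
  B5: | IN={} | OUT={}
  B6: | IN={} | OUT={e-c}
  B7: | IN={} | OUT={f+f}

B0 is the boundary node: IN[B0] = {}
Applying B0's transfer function to that IN value gives OUT[B0] (row B0 above).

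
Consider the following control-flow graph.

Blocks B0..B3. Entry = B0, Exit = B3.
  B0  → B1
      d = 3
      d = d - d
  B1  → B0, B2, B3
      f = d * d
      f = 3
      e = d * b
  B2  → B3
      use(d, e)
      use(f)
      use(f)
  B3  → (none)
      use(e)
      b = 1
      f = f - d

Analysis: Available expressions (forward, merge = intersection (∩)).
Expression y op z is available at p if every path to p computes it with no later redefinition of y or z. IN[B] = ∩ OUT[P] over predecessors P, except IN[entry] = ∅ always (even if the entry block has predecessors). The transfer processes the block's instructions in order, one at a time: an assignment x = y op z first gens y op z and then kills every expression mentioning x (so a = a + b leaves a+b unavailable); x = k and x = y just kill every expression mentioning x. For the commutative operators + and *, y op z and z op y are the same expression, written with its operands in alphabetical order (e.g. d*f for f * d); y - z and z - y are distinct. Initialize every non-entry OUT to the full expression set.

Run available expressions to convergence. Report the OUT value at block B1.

Converged values:
  B0:  IN={}  OUT={}
  B1:  IN={}  OUT={b*d, d*d}
  B2:  IN={b*d, d*d}  OUT={b*d, d*d}
  B3:  IN={b*d, d*d}  OUT={d*d}

Merge at B1: IN[B1] = OUT[B0] = {}
Applying B1's transfer function to that IN value gives OUT[B1] (row B1 above).

Answer: {b*d, d*d}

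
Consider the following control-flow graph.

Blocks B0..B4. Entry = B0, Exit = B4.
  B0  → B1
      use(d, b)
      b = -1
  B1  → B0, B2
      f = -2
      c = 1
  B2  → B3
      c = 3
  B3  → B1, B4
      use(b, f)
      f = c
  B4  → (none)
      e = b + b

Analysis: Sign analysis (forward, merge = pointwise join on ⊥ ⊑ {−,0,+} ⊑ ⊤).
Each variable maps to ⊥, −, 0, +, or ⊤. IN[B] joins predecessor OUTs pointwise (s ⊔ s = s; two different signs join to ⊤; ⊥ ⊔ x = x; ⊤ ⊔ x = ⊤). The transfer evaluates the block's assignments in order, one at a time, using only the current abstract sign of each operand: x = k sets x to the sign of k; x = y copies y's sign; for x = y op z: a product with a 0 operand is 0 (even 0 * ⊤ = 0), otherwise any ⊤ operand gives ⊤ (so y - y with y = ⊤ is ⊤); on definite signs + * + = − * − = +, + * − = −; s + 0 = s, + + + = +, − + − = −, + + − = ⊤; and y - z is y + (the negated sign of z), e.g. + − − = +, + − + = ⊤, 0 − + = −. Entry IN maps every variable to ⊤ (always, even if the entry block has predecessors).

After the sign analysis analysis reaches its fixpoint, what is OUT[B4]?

Answer: {a: ⊤, b: -, c: +, d: ⊤, e: -, f: +}

Trace:
Fixpoint table:
  B0: | IN=(all ⊤) | OUT={b:-; rest ⊤}
  B1: | IN={b:-; rest ⊤} | OUT={b:-, c:+, f:-; rest ⊤}
  B2: | IN={b:-, c:+, f:-; rest ⊤} | OUT={b:-, c:+, f:-; rest ⊤}
  B3: | IN={b:-, c:+, f:-; rest ⊤} | OUT={b:-, c:+, f:+; rest ⊤}
  B4: | IN={b:-, c:+, f:+; rest ⊤} | OUT={b:-, c:+, e:-, f:+; rest ⊤}

Merge at B4: IN[B4] = OUT[B3] = {a: ⊤, b: -, c: +, d: ⊤, e: ⊤, f: +}
Applying B4's transfer function to that IN value gives OUT[B4] (row B4 above).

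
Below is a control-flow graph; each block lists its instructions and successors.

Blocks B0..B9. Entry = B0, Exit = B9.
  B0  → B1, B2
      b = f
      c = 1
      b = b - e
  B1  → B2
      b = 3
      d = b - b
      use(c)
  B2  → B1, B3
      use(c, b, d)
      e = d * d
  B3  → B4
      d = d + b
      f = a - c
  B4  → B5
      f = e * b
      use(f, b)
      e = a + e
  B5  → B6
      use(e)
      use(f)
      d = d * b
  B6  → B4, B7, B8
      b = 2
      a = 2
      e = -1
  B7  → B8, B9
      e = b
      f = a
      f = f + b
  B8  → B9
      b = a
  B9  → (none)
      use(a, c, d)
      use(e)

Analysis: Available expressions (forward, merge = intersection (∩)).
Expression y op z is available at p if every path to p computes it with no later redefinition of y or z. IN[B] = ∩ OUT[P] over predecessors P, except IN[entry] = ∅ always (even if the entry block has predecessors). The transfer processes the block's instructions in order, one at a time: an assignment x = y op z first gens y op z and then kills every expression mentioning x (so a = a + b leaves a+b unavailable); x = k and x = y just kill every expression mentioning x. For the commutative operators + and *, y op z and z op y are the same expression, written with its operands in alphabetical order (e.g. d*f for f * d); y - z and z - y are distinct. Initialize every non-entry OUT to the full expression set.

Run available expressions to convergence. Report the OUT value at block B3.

Fixpoint table:
  B0:  IN={}  OUT={}
  B1:  IN={}  OUT={b-b}
  B2:  IN={}  OUT={d*d}
  B3:  IN={d*d}  OUT={a-c}
  B4:  IN={}  OUT={}
  B5:  IN={}  OUT={}
  B6:  IN={}  OUT={}
  B7:  IN={}  OUT={}
  B8:  IN={}  OUT={}
  B9:  IN={}  OUT={}

Merge at B3: IN[B3] = OUT[B2] = {d*d}
Applying B3's transfer function to that IN value gives OUT[B3] (row B3 above).

Answer: {a-c}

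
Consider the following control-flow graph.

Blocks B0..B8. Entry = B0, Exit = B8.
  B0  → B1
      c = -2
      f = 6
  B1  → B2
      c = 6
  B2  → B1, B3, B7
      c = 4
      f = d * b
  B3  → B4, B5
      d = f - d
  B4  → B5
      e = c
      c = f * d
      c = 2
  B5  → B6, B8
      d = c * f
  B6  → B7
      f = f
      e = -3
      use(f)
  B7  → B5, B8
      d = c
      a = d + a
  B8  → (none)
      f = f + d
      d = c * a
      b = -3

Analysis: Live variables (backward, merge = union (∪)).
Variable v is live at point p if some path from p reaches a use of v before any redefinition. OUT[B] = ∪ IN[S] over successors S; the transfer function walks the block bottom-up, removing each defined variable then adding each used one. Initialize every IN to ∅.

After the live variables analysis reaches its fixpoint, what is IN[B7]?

Answer: {a, c, f}

Derivation:
Converged values:
  B0:   IN={a, b, d}   OUT={a, b, d}
  B1:   IN={a, b, d}   OUT={a, b, d}
  B2:   IN={a, b, d}   OUT={a, b, c, d, f}
  B3:   IN={a, c, d, f}   OUT={a, c, d, f}
  B4:   IN={a, c, d, f}   OUT={a, c, f}
  B5:   IN={a, c, f}   OUT={a, c, d, f}
  B6:   IN={a, c, f}   OUT={a, c, f}
  B7:   IN={a, c, f}   OUT={a, c, d, f}
  B8:   IN={a, c, d, f}   OUT={}

Merge at B7: OUT[B7] = IN[B5] ⊔ IN[B8] = {a, c, d, f}
Applying B7's transfer function to that OUT value gives IN[B7] (row B7 above).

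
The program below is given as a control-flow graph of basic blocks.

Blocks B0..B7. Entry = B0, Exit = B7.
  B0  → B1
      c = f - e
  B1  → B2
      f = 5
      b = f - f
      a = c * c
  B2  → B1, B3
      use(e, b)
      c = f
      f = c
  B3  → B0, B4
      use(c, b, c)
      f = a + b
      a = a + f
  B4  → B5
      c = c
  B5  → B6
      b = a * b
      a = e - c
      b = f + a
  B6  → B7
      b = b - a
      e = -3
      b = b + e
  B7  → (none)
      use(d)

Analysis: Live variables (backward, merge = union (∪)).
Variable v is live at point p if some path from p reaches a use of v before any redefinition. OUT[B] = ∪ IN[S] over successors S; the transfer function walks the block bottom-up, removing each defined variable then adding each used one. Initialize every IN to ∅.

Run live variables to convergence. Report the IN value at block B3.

Per-block solution:
  B0:  IN={d, e, f}  OUT={c, d, e}
  B1:  IN={c, d, e}  OUT={a, b, d, e, f}
  B2:  IN={a, b, d, e, f}  OUT={a, b, c, d, e}
  B3:  IN={a, b, c, d, e}  OUT={a, b, c, d, e, f}
  B4:  IN={a, b, c, d, e, f}  OUT={a, b, c, d, e, f}
  B5:  IN={a, b, c, d, e, f}  OUT={a, b, d}
  B6:  IN={a, b, d}  OUT={d}
  B7:  IN={d}  OUT={}

Merge at B3: OUT[B3] = IN[B0] ⊔ IN[B4] = {a, b, c, d, e, f}
Applying B3's transfer function to that OUT value gives IN[B3] (row B3 above).

Answer: {a, b, c, d, e}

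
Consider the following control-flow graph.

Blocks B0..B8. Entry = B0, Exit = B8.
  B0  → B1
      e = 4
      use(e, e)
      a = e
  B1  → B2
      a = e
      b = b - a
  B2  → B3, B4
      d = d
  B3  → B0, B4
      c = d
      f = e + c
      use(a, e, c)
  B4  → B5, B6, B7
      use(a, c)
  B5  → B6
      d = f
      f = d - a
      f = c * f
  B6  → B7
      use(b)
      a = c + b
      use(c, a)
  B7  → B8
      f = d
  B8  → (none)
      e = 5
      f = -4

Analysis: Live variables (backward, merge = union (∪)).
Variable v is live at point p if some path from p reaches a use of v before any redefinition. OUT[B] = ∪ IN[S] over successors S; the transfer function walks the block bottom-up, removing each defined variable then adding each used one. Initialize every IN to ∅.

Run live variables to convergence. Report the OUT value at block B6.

Fixpoint table:
  B0: | IN={b, c, d, f} | OUT={b, c, d, e, f}
  B1: | IN={b, c, d, e, f} | OUT={a, b, c, d, e, f}
  B2: | IN={a, b, c, d, e, f} | OUT={a, b, c, d, e, f}
  B3: | IN={a, b, d, e} | OUT={a, b, c, d, f}
  B4: | IN={a, b, c, d, f} | OUT={a, b, c, d, f}
  B5: | IN={a, b, c, f} | OUT={b, c, d}
  B6: | IN={b, c, d} | OUT={d}
  B7: | IN={d} | OUT={}
  B8: | IN={} | OUT={}

Merge at B6: OUT[B6] = IN[B7] = {d}

Answer: {d}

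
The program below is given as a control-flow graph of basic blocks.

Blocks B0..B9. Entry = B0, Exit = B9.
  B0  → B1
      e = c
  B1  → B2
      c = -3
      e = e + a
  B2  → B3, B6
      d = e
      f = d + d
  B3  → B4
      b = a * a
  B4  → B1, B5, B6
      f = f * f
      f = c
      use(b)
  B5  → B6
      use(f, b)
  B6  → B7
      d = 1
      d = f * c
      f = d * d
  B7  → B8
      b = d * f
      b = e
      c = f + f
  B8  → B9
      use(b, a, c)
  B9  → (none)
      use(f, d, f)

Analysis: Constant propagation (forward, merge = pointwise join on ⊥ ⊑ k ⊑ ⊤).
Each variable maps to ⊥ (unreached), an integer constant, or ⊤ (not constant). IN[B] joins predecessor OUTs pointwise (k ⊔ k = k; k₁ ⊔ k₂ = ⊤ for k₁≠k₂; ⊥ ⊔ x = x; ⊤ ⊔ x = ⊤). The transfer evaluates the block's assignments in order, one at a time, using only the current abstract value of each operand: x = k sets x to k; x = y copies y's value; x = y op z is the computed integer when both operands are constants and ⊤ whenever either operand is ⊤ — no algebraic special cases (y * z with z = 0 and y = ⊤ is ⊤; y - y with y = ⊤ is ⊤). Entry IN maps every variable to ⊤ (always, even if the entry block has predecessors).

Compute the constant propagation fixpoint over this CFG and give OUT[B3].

Per-block solution:
  B0: | IN=(all ⊤) | OUT=(all ⊤)
  B1: | IN=(all ⊤) | OUT={c:-3; rest ⊤}
  B2: | IN={c:-3; rest ⊤} | OUT={c:-3; rest ⊤}
  B3: | IN={c:-3; rest ⊤} | OUT={c:-3; rest ⊤}
  B4: | IN={c:-3; rest ⊤} | OUT={c:-3, f:-3; rest ⊤}
  B5: | IN={c:-3, f:-3; rest ⊤} | OUT={c:-3, f:-3; rest ⊤}
  B6: | IN={c:-3; rest ⊤} | OUT={c:-3; rest ⊤}
  B7: | IN={c:-3; rest ⊤} | OUT=(all ⊤)
  B8: | IN=(all ⊤) | OUT=(all ⊤)
  B9: | IN=(all ⊤) | OUT=(all ⊤)

Merge at B3: IN[B3] = OUT[B2] = {a: ⊤, b: ⊤, c: -3, d: ⊤, e: ⊤, f: ⊤}
Applying B3's transfer function to that IN value gives OUT[B3] (row B3 above).

Answer: {a: ⊤, b: ⊤, c: -3, d: ⊤, e: ⊤, f: ⊤}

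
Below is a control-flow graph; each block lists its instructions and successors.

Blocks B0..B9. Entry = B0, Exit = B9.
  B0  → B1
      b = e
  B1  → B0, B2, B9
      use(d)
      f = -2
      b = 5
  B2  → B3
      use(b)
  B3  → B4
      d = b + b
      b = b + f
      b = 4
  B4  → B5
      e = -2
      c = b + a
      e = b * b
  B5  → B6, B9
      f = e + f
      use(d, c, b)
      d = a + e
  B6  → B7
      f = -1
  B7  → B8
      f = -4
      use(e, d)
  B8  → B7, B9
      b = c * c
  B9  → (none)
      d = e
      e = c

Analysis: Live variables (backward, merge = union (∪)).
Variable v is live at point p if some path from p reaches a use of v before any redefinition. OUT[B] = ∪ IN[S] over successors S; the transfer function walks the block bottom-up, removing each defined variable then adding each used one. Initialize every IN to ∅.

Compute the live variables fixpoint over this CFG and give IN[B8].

Answer: {c, d, e}

Trace:
Converged values:
  B0: | IN={a, c, d, e} | OUT={a, c, d, e}
  B1: | IN={a, c, d, e} | OUT={a, b, c, d, e, f}
  B2: | IN={a, b, f} | OUT={a, b, f}
  B3: | IN={a, b, f} | OUT={a, b, d, f}
  B4: | IN={a, b, d, f} | OUT={a, b, c, d, e, f}
  B5: | IN={a, b, c, d, e, f} | OUT={c, d, e}
  B6: | IN={c, d, e} | OUT={c, d, e}
  B7: | IN={c, d, e} | OUT={c, d, e}
  B8: | IN={c, d, e} | OUT={c, d, e}
  B9: | IN={c, e} | OUT={}

Merge at B8: OUT[B8] = IN[B7] ⊔ IN[B9] = {c, d, e}
Applying B8's transfer function to that OUT value gives IN[B8] (row B8 above).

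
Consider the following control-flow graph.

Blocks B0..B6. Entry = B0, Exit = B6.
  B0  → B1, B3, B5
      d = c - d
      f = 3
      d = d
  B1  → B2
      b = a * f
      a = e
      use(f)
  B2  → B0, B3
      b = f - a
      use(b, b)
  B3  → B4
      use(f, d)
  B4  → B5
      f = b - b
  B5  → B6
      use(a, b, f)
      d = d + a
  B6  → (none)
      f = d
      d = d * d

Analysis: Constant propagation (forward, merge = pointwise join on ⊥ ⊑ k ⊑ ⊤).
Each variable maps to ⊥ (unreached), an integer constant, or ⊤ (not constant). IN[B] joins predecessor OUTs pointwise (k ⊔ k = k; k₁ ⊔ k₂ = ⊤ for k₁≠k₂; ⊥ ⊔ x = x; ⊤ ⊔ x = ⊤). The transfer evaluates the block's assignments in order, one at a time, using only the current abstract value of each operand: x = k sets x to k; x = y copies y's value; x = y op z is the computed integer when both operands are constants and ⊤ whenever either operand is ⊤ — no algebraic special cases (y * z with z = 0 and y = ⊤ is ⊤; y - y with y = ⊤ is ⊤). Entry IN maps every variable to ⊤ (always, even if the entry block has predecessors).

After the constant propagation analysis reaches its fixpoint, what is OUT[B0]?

Per-block solution:
  B0: | IN=(all ⊤) | OUT={f:3; rest ⊤}
  B1: | IN={f:3; rest ⊤} | OUT={f:3; rest ⊤}
  B2: | IN={f:3; rest ⊤} | OUT={f:3; rest ⊤}
  B3: | IN={f:3; rest ⊤} | OUT={f:3; rest ⊤}
  B4: | IN={f:3; rest ⊤} | OUT=(all ⊤)
  B5: | IN=(all ⊤) | OUT=(all ⊤)
  B6: | IN=(all ⊤) | OUT=(all ⊤)

Merge at B0 (entry node, so the boundary value (all ⊤) is joined with the incoming edge(s)): IN[B0] = (all ⊤) ⊔ OUT[B2] = {a: ⊤, b: ⊤, c: ⊤, d: ⊤, e: ⊤, f: ⊤}
Applying B0's transfer function to that IN value gives OUT[B0] (row B0 above).

Answer: {a: ⊤, b: ⊤, c: ⊤, d: ⊤, e: ⊤, f: 3}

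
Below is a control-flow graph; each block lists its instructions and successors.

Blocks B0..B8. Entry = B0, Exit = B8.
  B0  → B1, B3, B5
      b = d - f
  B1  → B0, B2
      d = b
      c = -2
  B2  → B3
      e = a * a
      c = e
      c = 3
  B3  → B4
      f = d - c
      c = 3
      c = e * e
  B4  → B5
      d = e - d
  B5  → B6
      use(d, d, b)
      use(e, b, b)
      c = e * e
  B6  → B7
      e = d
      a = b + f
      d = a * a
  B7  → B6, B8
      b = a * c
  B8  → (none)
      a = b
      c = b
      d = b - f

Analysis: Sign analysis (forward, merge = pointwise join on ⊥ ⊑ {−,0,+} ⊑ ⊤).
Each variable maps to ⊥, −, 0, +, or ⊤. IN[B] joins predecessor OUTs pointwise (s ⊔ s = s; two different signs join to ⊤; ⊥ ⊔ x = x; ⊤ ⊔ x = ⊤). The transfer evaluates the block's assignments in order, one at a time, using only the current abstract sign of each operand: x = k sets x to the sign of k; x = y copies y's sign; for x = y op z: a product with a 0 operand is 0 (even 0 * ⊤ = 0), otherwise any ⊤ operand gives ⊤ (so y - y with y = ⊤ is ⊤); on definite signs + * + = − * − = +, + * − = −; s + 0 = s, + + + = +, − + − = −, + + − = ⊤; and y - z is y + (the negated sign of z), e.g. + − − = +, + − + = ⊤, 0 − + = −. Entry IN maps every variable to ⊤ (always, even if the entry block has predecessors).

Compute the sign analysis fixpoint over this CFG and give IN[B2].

Converged values:
  B0:  IN=(all ⊤)  OUT=(all ⊤)
  B1:  IN=(all ⊤)  OUT={c:-; rest ⊤}
  B2:  IN={c:-; rest ⊤}  OUT={c:+; rest ⊤}
  B3:  IN=(all ⊤)  OUT=(all ⊤)
  B4:  IN=(all ⊤)  OUT=(all ⊤)
  B5:  IN=(all ⊤)  OUT=(all ⊤)
  B6:  IN=(all ⊤)  OUT=(all ⊤)
  B7:  IN=(all ⊤)  OUT=(all ⊤)
  B8:  IN=(all ⊤)  OUT=(all ⊤)

Merge at B2: IN[B2] = OUT[B1] = {a: ⊤, b: ⊤, c: -, d: ⊤, e: ⊤, f: ⊤}

Answer: {a: ⊤, b: ⊤, c: -, d: ⊤, e: ⊤, f: ⊤}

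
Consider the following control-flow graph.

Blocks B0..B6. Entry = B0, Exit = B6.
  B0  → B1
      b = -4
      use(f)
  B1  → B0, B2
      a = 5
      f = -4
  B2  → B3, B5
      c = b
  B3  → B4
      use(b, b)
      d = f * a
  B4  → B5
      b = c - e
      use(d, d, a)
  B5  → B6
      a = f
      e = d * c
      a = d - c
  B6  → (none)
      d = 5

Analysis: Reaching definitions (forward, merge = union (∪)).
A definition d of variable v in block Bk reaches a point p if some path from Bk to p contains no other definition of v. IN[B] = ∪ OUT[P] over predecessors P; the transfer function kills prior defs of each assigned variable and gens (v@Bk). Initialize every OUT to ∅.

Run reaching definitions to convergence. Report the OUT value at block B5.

Per-block solution:
  B0: | IN={a@B1, b@B0, f@B1} | OUT={a@B1, b@B0, f@B1}
  B1: | IN={a@B1, b@B0, f@B1} | OUT={a@B1, b@B0, f@B1}
  B2: | IN={a@B1, b@B0, f@B1} | OUT={a@B1, b@B0, c@B2, f@B1}
  B3: | IN={a@B1, b@B0, c@B2, f@B1} | OUT={a@B1, b@B0, c@B2, d@B3, f@B1}
  B4: | IN={a@B1, b@B0, c@B2, d@B3, f@B1} | OUT={a@B1, b@B4, c@B2, d@B3, f@B1}
  B5: | IN={a@B1, b@B0, b@B4, c@B2, d@B3, f@B1} | OUT={a@B5, b@B0, b@B4, c@B2, d@B3, e@B5, f@B1}
  B6: | IN={a@B5, b@B0, b@B4, c@B2, d@B3, e@B5, f@B1} | OUT={a@B5, b@B0, b@B4, c@B2, d@B6, e@B5, f@B1}

Merge at B5: IN[B5] = OUT[B2] ⊔ OUT[B4] = {a@B1, b@B0, b@B4, c@B2, d@B3, f@B1}
Applying B5's transfer function to that IN value gives OUT[B5] (row B5 above).

Answer: {a@B5, b@B0, b@B4, c@B2, d@B3, e@B5, f@B1}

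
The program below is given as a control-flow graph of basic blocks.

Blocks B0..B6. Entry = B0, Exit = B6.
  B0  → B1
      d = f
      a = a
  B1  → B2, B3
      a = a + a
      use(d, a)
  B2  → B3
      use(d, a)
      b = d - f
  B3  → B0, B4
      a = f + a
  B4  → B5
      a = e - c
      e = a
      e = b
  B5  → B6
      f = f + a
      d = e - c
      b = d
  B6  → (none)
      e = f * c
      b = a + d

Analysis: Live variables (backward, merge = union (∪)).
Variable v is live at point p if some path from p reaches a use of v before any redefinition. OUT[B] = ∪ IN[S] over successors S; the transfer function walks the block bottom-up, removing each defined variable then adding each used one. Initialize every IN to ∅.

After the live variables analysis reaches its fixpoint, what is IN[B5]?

Answer: {a, c, e, f}

Derivation:
Fixpoint table:
  B0: | IN={a, b, c, e, f} | OUT={a, b, c, d, e, f}
  B1: | IN={a, b, c, d, e, f} | OUT={a, b, c, d, e, f}
  B2: | IN={a, c, d, e, f} | OUT={a, b, c, e, f}
  B3: | IN={a, b, c, e, f} | OUT={a, b, c, e, f}
  B4: | IN={b, c, e, f} | OUT={a, c, e, f}
  B5: | IN={a, c, e, f} | OUT={a, c, d, f}
  B6: | IN={a, c, d, f} | OUT={}

Merge at B5: OUT[B5] = IN[B6] = {a, c, d, f}
Applying B5's transfer function to that OUT value gives IN[B5] (row B5 above).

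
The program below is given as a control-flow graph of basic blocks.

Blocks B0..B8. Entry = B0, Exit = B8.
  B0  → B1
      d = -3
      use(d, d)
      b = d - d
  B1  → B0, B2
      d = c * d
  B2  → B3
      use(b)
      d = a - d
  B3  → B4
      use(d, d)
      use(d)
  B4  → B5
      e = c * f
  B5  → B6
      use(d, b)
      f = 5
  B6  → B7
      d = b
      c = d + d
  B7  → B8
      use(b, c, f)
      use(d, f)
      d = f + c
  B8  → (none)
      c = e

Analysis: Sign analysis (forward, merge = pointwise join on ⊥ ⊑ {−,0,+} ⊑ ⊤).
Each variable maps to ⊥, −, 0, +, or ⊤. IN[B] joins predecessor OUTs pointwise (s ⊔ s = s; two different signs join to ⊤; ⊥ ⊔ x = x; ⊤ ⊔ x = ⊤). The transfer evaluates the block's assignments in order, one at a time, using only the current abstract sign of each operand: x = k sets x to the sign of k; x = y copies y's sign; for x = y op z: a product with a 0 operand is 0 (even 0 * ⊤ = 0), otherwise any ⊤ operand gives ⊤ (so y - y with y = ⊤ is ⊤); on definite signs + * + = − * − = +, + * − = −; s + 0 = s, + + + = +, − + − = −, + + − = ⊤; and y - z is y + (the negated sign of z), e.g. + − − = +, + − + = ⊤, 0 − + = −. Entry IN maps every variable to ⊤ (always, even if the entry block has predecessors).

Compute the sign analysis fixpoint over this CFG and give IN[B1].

Per-block solution:
  B0:   IN=(all ⊤)   OUT={d:-; rest ⊤}
  B1:   IN={d:-; rest ⊤}   OUT=(all ⊤)
  B2:   IN=(all ⊤)   OUT=(all ⊤)
  B3:   IN=(all ⊤)   OUT=(all ⊤)
  B4:   IN=(all ⊤)   OUT=(all ⊤)
  B5:   IN=(all ⊤)   OUT={f:+; rest ⊤}
  B6:   IN={f:+; rest ⊤}   OUT={f:+; rest ⊤}
  B7:   IN={f:+; rest ⊤}   OUT={f:+; rest ⊤}
  B8:   IN={f:+; rest ⊤}   OUT={f:+; rest ⊤}

Merge at B1: IN[B1] = OUT[B0] = {a: ⊤, b: ⊤, c: ⊤, d: -, e: ⊤, f: ⊤}

Answer: {a: ⊤, b: ⊤, c: ⊤, d: -, e: ⊤, f: ⊤}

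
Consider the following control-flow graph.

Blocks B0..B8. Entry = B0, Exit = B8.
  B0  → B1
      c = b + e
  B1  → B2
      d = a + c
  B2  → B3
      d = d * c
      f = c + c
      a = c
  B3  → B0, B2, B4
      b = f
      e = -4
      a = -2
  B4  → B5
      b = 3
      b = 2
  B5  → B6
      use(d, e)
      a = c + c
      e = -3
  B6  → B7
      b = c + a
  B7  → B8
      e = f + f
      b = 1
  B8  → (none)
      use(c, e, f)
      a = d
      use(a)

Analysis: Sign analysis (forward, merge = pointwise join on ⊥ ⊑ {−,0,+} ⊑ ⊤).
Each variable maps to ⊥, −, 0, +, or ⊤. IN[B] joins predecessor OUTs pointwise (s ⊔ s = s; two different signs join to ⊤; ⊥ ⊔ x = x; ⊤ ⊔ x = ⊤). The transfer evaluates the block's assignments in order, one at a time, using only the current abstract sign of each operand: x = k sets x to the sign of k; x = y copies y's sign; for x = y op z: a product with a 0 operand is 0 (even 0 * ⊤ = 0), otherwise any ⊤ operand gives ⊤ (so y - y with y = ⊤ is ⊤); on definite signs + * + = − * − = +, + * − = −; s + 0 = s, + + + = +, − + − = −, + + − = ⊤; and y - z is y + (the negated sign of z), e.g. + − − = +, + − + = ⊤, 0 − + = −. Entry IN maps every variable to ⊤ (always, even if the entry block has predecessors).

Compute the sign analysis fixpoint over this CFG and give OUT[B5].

Converged values:
  B0:   IN=(all ⊤)   OUT=(all ⊤)
  B1:   IN=(all ⊤)   OUT=(all ⊤)
  B2:   IN=(all ⊤)   OUT=(all ⊤)
  B3:   IN=(all ⊤)   OUT={a:-, e:-; rest ⊤}
  B4:   IN={a:-, e:-; rest ⊤}   OUT={a:-, b:+, e:-; rest ⊤}
  B5:   IN={a:-, b:+, e:-; rest ⊤}   OUT={b:+, e:-; rest ⊤}
  B6:   IN={b:+, e:-; rest ⊤}   OUT={e:-; rest ⊤}
  B7:   IN={e:-; rest ⊤}   OUT={b:+; rest ⊤}
  B8:   IN={b:+; rest ⊤}   OUT={b:+; rest ⊤}

Merge at B5: IN[B5] = OUT[B4] = {a: -, b: +, c: ⊤, d: ⊤, e: -, f: ⊤}
Applying B5's transfer function to that IN value gives OUT[B5] (row B5 above).

Answer: {a: ⊤, b: +, c: ⊤, d: ⊤, e: -, f: ⊤}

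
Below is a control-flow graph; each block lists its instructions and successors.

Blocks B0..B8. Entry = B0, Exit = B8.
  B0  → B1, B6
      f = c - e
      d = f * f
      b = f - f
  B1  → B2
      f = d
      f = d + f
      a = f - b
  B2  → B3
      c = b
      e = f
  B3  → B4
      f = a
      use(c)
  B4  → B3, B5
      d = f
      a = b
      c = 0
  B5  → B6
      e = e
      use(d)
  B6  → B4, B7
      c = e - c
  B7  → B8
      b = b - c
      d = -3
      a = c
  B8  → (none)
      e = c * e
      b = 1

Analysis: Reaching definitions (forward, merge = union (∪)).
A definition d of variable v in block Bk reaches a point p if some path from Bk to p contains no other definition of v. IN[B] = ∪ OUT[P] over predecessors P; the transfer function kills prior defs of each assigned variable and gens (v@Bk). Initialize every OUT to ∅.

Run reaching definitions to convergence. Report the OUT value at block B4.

Answer: {a@B4, b@B0, c@B4, d@B4, e@B2, e@B5, f@B0, f@B3}

Trace:
Fixpoint table:
  B0:  IN={}  OUT={b@B0, d@B0, f@B0}
  B1:  IN={b@B0, d@B0, f@B0}  OUT={a@B1, b@B0, d@B0, f@B1}
  B2:  IN={a@B1, b@B0, d@B0, f@B1}  OUT={a@B1, b@B0, c@B2, d@B0, e@B2, f@B1}
  B3:  IN={a@B1, a@B4, b@B0, c@B2, c@B4, d@B0, d@B4, e@B2, e@B5, f@B0, f@B1, f@B3}  OUT={a@B1, a@B4, b@B0, c@B2, c@B4, d@B0, d@B4, e@B2, e@B5, f@B3}
  B4:  IN={a@B1, a@B4, b@B0, c@B2, c@B4, c@B6, d@B0, d@B4, e@B2, e@B5, f@B0, f@B3}  OUT={a@B4, b@B0, c@B4, d@B4, e@B2, e@B5, f@B0, f@B3}
  B5:  IN={a@B4, b@B0, c@B4, d@B4, e@B2, e@B5, f@B0, f@B3}  OUT={a@B4, b@B0, c@B4, d@B4, e@B5, f@B0, f@B3}
  B6:  IN={a@B4, b@B0, c@B4, d@B0, d@B4, e@B5, f@B0, f@B3}  OUT={a@B4, b@B0, c@B6, d@B0, d@B4, e@B5, f@B0, f@B3}
  B7:  IN={a@B4, b@B0, c@B6, d@B0, d@B4, e@B5, f@B0, f@B3}  OUT={a@B7, b@B7, c@B6, d@B7, e@B5, f@B0, f@B3}
  B8:  IN={a@B7, b@B7, c@B6, d@B7, e@B5, f@B0, f@B3}  OUT={a@B7, b@B8, c@B6, d@B7, e@B8, f@B0, f@B3}

Merge at B4: IN[B4] = OUT[B3] ⊔ OUT[B6] = {a@B1, a@B4, b@B0, c@B2, c@B4, c@B6, d@B0, d@B4, e@B2, e@B5, f@B0, f@B3}
Applying B4's transfer function to that IN value gives OUT[B4] (row B4 above).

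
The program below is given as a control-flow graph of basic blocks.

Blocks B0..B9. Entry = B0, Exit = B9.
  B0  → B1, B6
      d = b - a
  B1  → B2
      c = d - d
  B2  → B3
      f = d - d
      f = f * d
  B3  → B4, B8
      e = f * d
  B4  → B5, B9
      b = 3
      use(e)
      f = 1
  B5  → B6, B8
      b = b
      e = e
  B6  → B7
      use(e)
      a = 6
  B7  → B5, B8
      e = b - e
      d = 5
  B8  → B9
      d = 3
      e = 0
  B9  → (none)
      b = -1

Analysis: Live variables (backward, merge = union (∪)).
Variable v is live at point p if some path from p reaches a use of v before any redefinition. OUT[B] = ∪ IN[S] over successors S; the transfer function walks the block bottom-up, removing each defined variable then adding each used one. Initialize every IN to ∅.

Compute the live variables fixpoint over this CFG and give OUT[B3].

Answer: {e}

Derivation:
Fixpoint table:
  B0:  IN={a, b, e}  OUT={b, d, e}
  B1:  IN={d}  OUT={d}
  B2:  IN={d}  OUT={d, f}
  B3:  IN={d, f}  OUT={e}
  B4:  IN={e}  OUT={b, e}
  B5:  IN={b, e}  OUT={b, e}
  B6:  IN={b, e}  OUT={b, e}
  B7:  IN={b, e}  OUT={b, e}
  B8:  IN={}  OUT={}
  B9:  IN={}  OUT={}

Merge at B3: OUT[B3] = IN[B4] ⊔ IN[B8] = {e}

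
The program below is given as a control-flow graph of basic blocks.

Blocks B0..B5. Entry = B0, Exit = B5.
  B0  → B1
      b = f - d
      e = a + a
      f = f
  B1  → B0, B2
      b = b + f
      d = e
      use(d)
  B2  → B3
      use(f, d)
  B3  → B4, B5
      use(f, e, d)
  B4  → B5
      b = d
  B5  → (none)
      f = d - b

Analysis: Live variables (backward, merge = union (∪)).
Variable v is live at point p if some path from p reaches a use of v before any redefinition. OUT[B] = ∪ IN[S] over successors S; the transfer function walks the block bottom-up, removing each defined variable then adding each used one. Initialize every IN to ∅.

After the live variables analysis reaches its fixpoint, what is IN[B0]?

Fixpoint table:
  B0:  IN={a, d, f}  OUT={a, b, e, f}
  B1:  IN={a, b, e, f}  OUT={a, b, d, e, f}
  B2:  IN={b, d, e, f}  OUT={b, d, e, f}
  B3:  IN={b, d, e, f}  OUT={b, d}
  B4:  IN={d}  OUT={b, d}
  B5:  IN={b, d}  OUT={}

Merge at B0: OUT[B0] = IN[B1] = {a, b, e, f}
Applying B0's transfer function to that OUT value gives IN[B0] (row B0 above).

Answer: {a, d, f}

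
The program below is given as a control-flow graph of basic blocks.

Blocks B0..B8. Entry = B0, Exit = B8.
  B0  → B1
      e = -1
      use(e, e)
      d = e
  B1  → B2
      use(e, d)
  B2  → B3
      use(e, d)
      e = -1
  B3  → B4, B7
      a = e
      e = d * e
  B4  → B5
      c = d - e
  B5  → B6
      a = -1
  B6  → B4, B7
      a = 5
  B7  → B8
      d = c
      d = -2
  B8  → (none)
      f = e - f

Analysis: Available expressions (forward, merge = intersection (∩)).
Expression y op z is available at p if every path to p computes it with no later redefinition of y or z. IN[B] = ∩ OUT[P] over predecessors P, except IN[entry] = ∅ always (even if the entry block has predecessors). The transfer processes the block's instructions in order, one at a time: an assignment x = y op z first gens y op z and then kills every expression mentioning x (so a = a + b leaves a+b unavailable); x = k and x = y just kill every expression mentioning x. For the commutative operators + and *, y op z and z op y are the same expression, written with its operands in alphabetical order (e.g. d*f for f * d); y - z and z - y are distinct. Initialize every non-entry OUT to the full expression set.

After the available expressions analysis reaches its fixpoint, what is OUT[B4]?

Answer: {d-e}

Trace:
Converged values:
  B0: | IN={} | OUT={}
  B1: | IN={} | OUT={}
  B2: | IN={} | OUT={}
  B3: | IN={} | OUT={}
  B4: | IN={} | OUT={d-e}
  B5: | IN={d-e} | OUT={d-e}
  B6: | IN={d-e} | OUT={d-e}
  B7: | IN={} | OUT={}
  B8: | IN={} | OUT={}

Merge at B4: IN[B4] = OUT[B3] ∩ OUT[B6] = {}
Applying B4's transfer function to that IN value gives OUT[B4] (row B4 above).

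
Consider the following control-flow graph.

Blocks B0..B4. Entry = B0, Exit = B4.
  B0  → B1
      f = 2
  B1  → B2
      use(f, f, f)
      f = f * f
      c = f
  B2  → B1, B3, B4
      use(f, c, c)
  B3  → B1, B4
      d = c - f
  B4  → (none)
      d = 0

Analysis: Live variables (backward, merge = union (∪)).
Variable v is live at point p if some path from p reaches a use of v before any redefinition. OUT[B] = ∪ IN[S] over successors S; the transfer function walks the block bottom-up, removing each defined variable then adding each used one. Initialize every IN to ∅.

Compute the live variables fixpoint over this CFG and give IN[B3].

Converged values:
  B0: | IN={} | OUT={f}
  B1: | IN={f} | OUT={c, f}
  B2: | IN={c, f} | OUT={c, f}
  B3: | IN={c, f} | OUT={f}
  B4: | IN={} | OUT={}

Merge at B3: OUT[B3] = IN[B1] ⊔ IN[B4] = {f}
Applying B3's transfer function to that OUT value gives IN[B3] (row B3 above).

Answer: {c, f}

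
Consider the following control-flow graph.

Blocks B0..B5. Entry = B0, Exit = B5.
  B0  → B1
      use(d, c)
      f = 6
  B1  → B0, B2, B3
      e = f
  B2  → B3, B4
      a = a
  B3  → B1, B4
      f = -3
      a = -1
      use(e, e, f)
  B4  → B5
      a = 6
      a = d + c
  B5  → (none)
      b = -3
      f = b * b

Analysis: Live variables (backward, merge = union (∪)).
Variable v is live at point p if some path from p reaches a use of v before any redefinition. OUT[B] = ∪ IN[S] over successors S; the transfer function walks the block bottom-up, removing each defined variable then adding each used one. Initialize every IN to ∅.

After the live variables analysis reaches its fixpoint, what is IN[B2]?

Answer: {a, c, d, e}

Derivation:
Converged values:
  B0:   IN={a, c, d}   OUT={a, c, d, f}
  B1:   IN={a, c, d, f}   OUT={a, c, d, e}
  B2:   IN={a, c, d, e}   OUT={c, d, e}
  B3:   IN={c, d, e}   OUT={a, c, d, f}
  B4:   IN={c, d}   OUT={}
  B5:   IN={}   OUT={}

Merge at B2: OUT[B2] = IN[B3] ⊔ IN[B4] = {c, d, e}
Applying B2's transfer function to that OUT value gives IN[B2] (row B2 above).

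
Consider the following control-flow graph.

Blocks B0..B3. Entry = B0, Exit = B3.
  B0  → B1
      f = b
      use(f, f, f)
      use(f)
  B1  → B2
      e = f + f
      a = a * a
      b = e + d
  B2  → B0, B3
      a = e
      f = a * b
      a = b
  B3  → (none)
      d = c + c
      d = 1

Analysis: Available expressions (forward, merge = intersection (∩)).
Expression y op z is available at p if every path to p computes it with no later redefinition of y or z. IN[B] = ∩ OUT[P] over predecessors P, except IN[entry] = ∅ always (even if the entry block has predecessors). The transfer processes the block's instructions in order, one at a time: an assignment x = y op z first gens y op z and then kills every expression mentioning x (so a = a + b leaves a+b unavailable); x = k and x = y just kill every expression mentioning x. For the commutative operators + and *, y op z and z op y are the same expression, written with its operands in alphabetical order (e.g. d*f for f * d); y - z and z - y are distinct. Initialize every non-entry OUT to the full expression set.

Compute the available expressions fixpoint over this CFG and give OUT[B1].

Answer: {d+e, f+f}

Trace:
Converged values:
  B0:  IN={}  OUT={}
  B1:  IN={}  OUT={d+e, f+f}
  B2:  IN={d+e, f+f}  OUT={d+e}
  B3:  IN={d+e}  OUT={c+c}

Merge at B1: IN[B1] = OUT[B0] = {}
Applying B1's transfer function to that IN value gives OUT[B1] (row B1 above).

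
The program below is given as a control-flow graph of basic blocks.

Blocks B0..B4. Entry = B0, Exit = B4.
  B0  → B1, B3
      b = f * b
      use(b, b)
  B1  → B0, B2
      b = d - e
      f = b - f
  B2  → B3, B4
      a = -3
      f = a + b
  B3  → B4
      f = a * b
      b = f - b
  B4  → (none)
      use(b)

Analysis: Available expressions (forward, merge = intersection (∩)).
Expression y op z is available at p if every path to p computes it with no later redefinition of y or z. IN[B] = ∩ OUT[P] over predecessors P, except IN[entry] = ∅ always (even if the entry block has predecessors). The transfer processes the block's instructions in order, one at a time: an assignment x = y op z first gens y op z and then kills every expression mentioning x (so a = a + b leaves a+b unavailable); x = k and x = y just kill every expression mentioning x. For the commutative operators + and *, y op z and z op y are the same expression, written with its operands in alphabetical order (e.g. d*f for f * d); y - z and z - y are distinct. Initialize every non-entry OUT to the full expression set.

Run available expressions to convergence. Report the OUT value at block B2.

Answer: {a+b, d-e}

Trace:
Converged values:
  B0: | IN={} | OUT={}
  B1: | IN={} | OUT={d-e}
  B2: | IN={d-e} | OUT={a+b, d-e}
  B3: | IN={} | OUT={}
  B4: | IN={} | OUT={}

Merge at B2: IN[B2] = OUT[B1] = {d-e}
Applying B2's transfer function to that IN value gives OUT[B2] (row B2 above).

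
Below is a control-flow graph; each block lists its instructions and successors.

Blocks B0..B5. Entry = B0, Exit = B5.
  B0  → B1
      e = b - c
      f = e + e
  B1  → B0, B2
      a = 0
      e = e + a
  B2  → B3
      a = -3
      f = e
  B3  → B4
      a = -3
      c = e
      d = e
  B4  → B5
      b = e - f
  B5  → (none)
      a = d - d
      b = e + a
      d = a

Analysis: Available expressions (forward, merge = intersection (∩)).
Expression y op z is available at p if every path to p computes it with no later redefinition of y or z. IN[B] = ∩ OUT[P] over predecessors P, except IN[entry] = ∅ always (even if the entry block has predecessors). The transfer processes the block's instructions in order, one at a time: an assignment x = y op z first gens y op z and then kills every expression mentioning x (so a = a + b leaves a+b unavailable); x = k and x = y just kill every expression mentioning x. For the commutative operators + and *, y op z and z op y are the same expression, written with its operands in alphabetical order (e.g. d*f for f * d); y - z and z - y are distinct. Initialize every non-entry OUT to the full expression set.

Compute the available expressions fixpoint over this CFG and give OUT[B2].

Per-block solution:
  B0:  IN={}  OUT={b-c, e+e}
  B1:  IN={b-c, e+e}  OUT={b-c}
  B2:  IN={b-c}  OUT={b-c}
  B3:  IN={b-c}  OUT={}
  B4:  IN={}  OUT={e-f}
  B5:  IN={e-f}  OUT={a+e, e-f}

Merge at B2: IN[B2] = OUT[B1] = {b-c}
Applying B2's transfer function to that IN value gives OUT[B2] (row B2 above).

Answer: {b-c}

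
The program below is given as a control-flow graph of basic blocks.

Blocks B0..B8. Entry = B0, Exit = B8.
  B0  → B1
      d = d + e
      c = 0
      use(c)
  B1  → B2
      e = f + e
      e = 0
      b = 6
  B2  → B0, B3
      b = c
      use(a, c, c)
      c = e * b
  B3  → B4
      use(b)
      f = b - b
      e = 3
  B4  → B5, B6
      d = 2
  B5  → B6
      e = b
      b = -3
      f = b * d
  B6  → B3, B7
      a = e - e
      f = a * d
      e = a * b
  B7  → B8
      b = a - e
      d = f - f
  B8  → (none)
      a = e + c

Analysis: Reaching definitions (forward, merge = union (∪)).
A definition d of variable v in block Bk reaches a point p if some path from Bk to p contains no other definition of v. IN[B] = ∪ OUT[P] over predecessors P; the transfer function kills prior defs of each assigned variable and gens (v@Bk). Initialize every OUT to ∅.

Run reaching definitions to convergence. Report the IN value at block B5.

Answer: {a@B6, b@B2, b@B5, c@B2, d@B4, e@B3, f@B3}

Derivation:
Fixpoint table:
  B0:   IN={b@B2, c@B2, d@B0, e@B1}   OUT={b@B2, c@B0, d@B0, e@B1}
  B1:   IN={b@B2, c@B0, d@B0, e@B1}   OUT={b@B1, c@B0, d@B0, e@B1}
  B2:   IN={b@B1, c@B0, d@B0, e@B1}   OUT={b@B2, c@B2, d@B0, e@B1}
  B3:   IN={a@B6, b@B2, b@B5, c@B2, d@B0, d@B4, e@B1, e@B6, f@B6}   OUT={a@B6, b@B2, b@B5, c@B2, d@B0, d@B4, e@B3, f@B3}
  B4:   IN={a@B6, b@B2, b@B5, c@B2, d@B0, d@B4, e@B3, f@B3}   OUT={a@B6, b@B2, b@B5, c@B2, d@B4, e@B3, f@B3}
  B5:   IN={a@B6, b@B2, b@B5, c@B2, d@B4, e@B3, f@B3}   OUT={a@B6, b@B5, c@B2, d@B4, e@B5, f@B5}
  B6:   IN={a@B6, b@B2, b@B5, c@B2, d@B4, e@B3, e@B5, f@B3, f@B5}   OUT={a@B6, b@B2, b@B5, c@B2, d@B4, e@B6, f@B6}
  B7:   IN={a@B6, b@B2, b@B5, c@B2, d@B4, e@B6, f@B6}   OUT={a@B6, b@B7, c@B2, d@B7, e@B6, f@B6}
  B8:   IN={a@B6, b@B7, c@B2, d@B7, e@B6, f@B6}   OUT={a@B8, b@B7, c@B2, d@B7, e@B6, f@B6}

Merge at B5: IN[B5] = OUT[B4] = {a@B6, b@B2, b@B5, c@B2, d@B4, e@B3, f@B3}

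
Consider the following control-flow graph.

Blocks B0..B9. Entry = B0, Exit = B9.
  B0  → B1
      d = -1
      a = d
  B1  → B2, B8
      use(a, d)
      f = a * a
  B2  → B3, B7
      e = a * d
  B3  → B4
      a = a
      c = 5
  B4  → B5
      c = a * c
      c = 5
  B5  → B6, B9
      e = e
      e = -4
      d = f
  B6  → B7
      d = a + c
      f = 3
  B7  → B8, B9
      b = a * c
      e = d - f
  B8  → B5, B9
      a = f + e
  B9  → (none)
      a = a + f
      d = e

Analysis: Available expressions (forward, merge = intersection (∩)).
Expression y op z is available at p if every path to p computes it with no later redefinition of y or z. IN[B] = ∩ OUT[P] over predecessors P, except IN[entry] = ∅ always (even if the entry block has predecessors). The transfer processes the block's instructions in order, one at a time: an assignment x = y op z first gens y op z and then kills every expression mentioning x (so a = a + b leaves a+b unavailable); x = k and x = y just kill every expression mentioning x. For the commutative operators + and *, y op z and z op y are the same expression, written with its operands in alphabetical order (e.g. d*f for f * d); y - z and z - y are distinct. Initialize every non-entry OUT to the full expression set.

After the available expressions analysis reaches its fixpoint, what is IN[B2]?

Converged values:
  B0:   IN={}   OUT={}
  B1:   IN={}   OUT={a*a}
  B2:   IN={a*a}   OUT={a*a, a*d}
  B3:   IN={a*a, a*d}   OUT={}
  B4:   IN={}   OUT={}
  B5:   IN={}   OUT={}
  B6:   IN={}   OUT={a+c}
  B7:   IN={}   OUT={a*c, d-f}
  B8:   IN={}   OUT={e+f}
  B9:   IN={}   OUT={}

Merge at B2: IN[B2] = OUT[B1] = {a*a}

Answer: {a*a}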